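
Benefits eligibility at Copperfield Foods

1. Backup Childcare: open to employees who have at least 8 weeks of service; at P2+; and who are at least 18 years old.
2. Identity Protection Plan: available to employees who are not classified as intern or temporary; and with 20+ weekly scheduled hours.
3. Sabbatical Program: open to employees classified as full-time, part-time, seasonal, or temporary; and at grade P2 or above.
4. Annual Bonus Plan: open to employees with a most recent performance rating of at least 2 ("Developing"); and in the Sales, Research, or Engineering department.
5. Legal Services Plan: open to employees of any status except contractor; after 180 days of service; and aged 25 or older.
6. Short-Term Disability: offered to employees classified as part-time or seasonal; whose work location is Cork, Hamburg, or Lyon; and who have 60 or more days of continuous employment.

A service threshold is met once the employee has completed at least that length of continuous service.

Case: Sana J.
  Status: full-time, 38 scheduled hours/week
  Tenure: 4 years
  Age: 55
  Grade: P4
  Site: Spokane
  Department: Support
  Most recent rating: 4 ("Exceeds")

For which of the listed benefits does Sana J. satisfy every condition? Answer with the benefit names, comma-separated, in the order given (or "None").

Backup Childcare — service 4 years ≥ 8 weeks (≈56 days) ✓; grade P4 ≥ P2 ✓; age 55 ≥ 18 ✓ → eligible.
Identity Protection Plan — status full-time ✓ (not excluded); 38 hrs/wk ≥ 20 ✓ → eligible.
Sabbatical Program — status full-time ✓; grade P4 ≥ P2 ✓ → eligible.
Annual Bonus Plan — rating 4 ≥ 2 ✓; dept Support ✗ → not eligible.
Legal Services Plan — status full-time ✓ (not excluded); service 4 years ≥ 180 days ✓; age 55 ≥ 25 ✓ → eligible.
Short-Term Disability — status full-time ✗ (requires part-time or seasonal) → not eligible.

Backup Childcare, Identity Protection Plan, Sabbatical Program, Legal Services Plan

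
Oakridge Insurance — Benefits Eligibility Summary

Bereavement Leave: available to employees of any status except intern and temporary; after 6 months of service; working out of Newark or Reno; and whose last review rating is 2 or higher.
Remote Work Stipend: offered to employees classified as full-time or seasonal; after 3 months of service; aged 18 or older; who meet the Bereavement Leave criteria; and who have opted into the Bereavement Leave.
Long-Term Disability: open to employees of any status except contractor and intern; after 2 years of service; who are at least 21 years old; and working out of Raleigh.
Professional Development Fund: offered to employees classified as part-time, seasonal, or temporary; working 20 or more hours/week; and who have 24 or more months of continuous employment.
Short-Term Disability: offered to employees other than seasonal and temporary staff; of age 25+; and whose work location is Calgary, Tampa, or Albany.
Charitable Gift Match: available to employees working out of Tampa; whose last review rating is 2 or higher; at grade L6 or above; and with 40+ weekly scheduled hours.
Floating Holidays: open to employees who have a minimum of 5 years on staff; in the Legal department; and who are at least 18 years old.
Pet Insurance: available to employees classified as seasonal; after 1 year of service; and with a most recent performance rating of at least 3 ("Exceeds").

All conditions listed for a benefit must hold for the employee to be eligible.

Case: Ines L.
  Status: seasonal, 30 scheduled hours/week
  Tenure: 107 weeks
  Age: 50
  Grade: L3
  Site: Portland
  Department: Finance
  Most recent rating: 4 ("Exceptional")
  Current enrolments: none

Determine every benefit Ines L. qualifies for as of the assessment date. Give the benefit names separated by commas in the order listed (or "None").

Professional Development Fund, Pet Insurance

Bereavement Leave — status seasonal ✓ (not excluded); service 107 weeks ≥ 6 months (≈180 days) ✓; site Portland ✗ (not Newark or Reno) → not eligible.
Remote Work Stipend — status seasonal ✓; service 107 weeks ≥ 3 months (≈90 days) ✓; age 50 ≥ 18 ✓; not eligible for Bereavement Leave ✗ → not eligible.
Long-Term Disability — status seasonal ✓ (not excluded); service 107 weeks ≥ 2 years (≈730 days) ✓; age 50 ≥ 21 ✓; site Portland ✗ (not Raleigh) → not eligible.
Professional Development Fund — status seasonal ✓; 30 hrs/wk ≥ 20 ✓; service 107 weeks ≥ 24 months (≈720 days) ✓ → eligible.
Short-Term Disability — status seasonal ✗ (excluded) → not eligible.
Charitable Gift Match — site Portland ✗ (not Tampa) → not eligible.
Floating Holidays — service 107 weeks < 5 years (≈1825 days) ✗ → not eligible.
Pet Insurance — status seasonal ✓; service 107 weeks ≥ 1 year (≈365 days) ✓; rating 4 ≥ 3 ✓ → eligible.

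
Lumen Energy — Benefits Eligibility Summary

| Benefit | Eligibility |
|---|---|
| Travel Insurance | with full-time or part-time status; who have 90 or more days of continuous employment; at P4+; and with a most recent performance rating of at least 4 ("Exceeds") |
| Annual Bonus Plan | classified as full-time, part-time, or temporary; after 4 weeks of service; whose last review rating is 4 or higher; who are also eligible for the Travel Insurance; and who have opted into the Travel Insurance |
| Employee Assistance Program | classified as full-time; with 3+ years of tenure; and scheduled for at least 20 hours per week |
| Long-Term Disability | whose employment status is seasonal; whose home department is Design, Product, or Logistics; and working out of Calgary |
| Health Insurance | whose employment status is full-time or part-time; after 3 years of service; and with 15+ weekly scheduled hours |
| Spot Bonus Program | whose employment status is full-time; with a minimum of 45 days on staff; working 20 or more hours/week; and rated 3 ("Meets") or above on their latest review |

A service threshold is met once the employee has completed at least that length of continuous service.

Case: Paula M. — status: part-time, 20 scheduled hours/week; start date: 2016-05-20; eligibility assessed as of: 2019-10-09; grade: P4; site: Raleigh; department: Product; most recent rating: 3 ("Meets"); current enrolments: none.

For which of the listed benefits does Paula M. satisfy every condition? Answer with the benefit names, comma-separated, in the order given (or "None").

Service from 2016-05-20 to 2019-10-09: 1237 days.
Travel Insurance — status part-time ✓; service 1237 days ≥ 90 days ✓; grade P4 ≥ P4 ✓; rating 3 < 4 ✗ → not eligible.
Annual Bonus Plan — status part-time ✓; service 1237 days ≥ 4 weeks (≈28 days) ✓; rating 3 < 4 ✗ → not eligible.
Employee Assistance Program — status part-time ✗ (requires full-time) → not eligible.
Long-Term Disability — status part-time ✗ (requires seasonal) → not eligible.
Health Insurance — status part-time ✓; service 1237 days ≥ 3 years (≈1095 days) ✓; 20 hrs/wk ≥ 15 ✓ → eligible.
Spot Bonus Program — status part-time ✗ (requires full-time) → not eligible.

Health Insurance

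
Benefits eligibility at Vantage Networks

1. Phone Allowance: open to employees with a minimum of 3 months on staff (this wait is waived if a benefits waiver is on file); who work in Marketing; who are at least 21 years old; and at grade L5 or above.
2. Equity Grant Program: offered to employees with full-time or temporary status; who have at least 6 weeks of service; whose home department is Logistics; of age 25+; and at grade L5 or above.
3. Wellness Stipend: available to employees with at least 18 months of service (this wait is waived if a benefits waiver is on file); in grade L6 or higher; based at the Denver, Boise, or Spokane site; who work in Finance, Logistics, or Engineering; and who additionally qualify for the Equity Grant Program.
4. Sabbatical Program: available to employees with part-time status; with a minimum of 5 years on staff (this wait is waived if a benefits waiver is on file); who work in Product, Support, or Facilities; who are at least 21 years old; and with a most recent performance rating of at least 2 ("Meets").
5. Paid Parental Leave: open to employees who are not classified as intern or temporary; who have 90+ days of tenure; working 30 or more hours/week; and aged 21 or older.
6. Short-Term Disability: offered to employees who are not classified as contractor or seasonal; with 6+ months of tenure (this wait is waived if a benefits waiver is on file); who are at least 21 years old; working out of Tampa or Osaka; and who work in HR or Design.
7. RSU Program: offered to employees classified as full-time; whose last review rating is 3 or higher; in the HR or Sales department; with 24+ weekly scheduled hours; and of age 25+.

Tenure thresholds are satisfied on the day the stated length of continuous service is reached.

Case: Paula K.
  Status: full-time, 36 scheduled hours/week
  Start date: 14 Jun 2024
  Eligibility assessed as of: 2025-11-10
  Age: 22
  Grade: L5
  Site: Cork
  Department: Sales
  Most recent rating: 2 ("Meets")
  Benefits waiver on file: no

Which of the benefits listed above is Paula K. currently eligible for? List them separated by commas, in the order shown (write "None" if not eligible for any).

Service from 14 Jun 2024 to 2025-11-10: 514 days.
Phone Allowance — no waiver, service 514 days ≥ 3 months (≈90 days) ✓; dept Sales ✗ → not eligible.
Equity Grant Program — status full-time ✓; service 514 days ≥ 6 weeks (≈42 days) ✓; dept Sales ✗ → not eligible.
Wellness Stipend — no waiver, service 514 days < 18 months (≈540 days) ✗ → not eligible.
Sabbatical Program — status full-time ✗ (requires part-time) → not eligible.
Paid Parental Leave — status full-time ✓ (not excluded); service 514 days ≥ 90 days ✓; 36 hrs/wk ≥ 30 ✓; age 22 ≥ 21 ✓ → eligible.
Short-Term Disability — status full-time ✓ (not excluded); no waiver, service 514 days ≥ 6 months (≈180 days) ✓; age 22 ≥ 21 ✓; site Cork ✗ (not Tampa or Osaka) → not eligible.
RSU Program — status full-time ✓; rating 2 < 3 ✗ → not eligible.

Paid Parental Leave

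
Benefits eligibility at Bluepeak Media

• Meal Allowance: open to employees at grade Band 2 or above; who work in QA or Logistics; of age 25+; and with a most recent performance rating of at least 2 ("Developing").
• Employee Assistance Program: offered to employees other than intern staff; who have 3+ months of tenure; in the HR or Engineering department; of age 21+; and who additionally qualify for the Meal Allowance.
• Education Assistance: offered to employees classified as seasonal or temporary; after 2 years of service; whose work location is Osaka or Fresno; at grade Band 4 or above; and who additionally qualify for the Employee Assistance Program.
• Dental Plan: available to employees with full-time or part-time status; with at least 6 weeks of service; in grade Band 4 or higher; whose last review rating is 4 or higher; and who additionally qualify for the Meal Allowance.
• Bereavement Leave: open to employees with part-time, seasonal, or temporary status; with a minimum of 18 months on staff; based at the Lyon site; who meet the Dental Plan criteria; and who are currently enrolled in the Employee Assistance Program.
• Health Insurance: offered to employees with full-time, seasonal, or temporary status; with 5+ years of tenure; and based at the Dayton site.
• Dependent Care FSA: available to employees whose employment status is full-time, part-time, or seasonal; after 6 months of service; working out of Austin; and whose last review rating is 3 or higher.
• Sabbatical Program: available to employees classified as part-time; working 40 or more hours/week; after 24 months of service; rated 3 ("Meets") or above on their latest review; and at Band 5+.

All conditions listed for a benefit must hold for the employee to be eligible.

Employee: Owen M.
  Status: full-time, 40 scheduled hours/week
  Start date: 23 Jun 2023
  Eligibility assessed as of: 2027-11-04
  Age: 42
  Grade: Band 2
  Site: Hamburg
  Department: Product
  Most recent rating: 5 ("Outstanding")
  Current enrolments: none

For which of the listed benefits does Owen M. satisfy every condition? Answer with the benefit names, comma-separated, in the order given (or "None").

None

Service from 23 Jun 2023 to 2027-11-04: 1595 days.
Meal Allowance — grade Band 2 ≥ Band 2 ✓; dept Product ✗ → not eligible.
Employee Assistance Program — status full-time ✓ (not excluded); service 1595 days ≥ 3 months (≈90 days) ✓; dept Product ✗ → not eligible.
Education Assistance — status full-time ✗ (requires seasonal or temporary) → not eligible.
Dental Plan — status full-time ✓; service 1595 days ≥ 6 weeks (≈42 days) ✓; grade Band 2 < Band 4 ✗ → not eligible.
Bereavement Leave — status full-time ✗ (requires part-time, seasonal, or temporary) → not eligible.
Health Insurance — status full-time ✓; service 1595 days < 5 years (≈1825 days) ✗ → not eligible.
Dependent Care FSA — status full-time ✓; service 1595 days ≥ 6 months (≈180 days) ✓; site Hamburg ✗ (not Austin) → not eligible.
Sabbatical Program — status full-time ✗ (requires part-time) → not eligible.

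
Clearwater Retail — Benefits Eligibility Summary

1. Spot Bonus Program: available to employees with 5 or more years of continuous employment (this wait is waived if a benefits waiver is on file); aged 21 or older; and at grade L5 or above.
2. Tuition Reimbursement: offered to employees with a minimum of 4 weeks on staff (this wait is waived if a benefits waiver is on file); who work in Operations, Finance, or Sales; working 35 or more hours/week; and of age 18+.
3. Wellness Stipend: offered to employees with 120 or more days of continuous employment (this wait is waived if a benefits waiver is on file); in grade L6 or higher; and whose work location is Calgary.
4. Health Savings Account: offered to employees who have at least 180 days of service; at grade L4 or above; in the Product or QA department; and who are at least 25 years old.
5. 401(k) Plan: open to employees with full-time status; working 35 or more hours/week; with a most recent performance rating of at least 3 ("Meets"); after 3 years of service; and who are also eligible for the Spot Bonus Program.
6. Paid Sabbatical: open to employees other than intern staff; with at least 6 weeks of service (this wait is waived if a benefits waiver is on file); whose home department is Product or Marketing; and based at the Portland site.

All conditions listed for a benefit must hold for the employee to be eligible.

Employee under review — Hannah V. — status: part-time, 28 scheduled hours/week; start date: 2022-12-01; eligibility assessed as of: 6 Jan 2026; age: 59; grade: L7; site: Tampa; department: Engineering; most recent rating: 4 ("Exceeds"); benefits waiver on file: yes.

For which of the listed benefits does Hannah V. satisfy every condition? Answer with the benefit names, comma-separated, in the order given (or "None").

Spot Bonus Program

Service from 2022-12-01 to 6 Jan 2026: 1132 days.
Spot Bonus Program — benefits waiver on file ✓; age 59 ≥ 21 ✓; grade L7 ≥ L5 ✓ → eligible.
Tuition Reimbursement — benefits waiver on file ✓; dept Engineering ✗ → not eligible.
Wellness Stipend — benefits waiver on file ✓; grade L7 ≥ L6 ✓; site Tampa ✗ (not Calgary) → not eligible.
Health Savings Account — service 1132 days ≥ 180 days ✓; grade L7 ≥ L4 ✓; dept Engineering ✗ → not eligible.
401(k) Plan — status part-time ✗ (requires full-time) → not eligible.
Paid Sabbatical — status part-time ✓ (not excluded); benefits waiver on file ✓; dept Engineering ✗ → not eligible.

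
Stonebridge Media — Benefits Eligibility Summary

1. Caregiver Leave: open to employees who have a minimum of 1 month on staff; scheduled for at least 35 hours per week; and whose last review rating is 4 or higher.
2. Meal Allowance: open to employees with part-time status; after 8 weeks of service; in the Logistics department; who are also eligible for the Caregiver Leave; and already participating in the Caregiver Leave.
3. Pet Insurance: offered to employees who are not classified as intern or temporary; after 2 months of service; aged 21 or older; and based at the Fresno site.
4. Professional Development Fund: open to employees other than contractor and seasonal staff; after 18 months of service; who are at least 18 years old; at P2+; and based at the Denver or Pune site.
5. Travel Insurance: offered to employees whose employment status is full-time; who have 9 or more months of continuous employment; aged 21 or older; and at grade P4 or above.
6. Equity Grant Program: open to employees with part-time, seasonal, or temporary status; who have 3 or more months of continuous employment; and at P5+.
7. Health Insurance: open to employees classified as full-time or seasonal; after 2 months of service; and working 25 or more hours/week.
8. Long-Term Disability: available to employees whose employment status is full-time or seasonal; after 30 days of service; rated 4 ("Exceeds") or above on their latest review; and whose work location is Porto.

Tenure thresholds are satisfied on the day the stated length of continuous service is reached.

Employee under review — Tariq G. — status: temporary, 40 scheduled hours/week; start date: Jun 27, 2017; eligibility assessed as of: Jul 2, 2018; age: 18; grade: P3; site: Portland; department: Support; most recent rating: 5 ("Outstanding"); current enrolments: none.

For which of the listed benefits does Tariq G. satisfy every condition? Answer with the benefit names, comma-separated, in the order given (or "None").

Caregiver Leave

Service from Jun 27, 2017 to Jul 2, 2018: 370 days.
Caregiver Leave — service 370 days ≥ 1 month (≈30 days) ✓; 40 hrs/wk ≥ 35 ✓; rating 5 ≥ 4 ✓ → eligible.
Meal Allowance — status temporary ✗ (requires part-time) → not eligible.
Pet Insurance — status temporary ✗ (excluded) → not eligible.
Professional Development Fund — status temporary ✓ (not excluded); service 370 days < 18 months (≈540 days) ✗ → not eligible.
Travel Insurance — status temporary ✗ (requires full-time) → not eligible.
Equity Grant Program — status temporary ✓; service 370 days ≥ 3 months (≈90 days) ✓; grade P3 < P5 ✗ → not eligible.
Health Insurance — status temporary ✗ (requires full-time or seasonal) → not eligible.
Long-Term Disability — status temporary ✗ (requires full-time or seasonal) → not eligible.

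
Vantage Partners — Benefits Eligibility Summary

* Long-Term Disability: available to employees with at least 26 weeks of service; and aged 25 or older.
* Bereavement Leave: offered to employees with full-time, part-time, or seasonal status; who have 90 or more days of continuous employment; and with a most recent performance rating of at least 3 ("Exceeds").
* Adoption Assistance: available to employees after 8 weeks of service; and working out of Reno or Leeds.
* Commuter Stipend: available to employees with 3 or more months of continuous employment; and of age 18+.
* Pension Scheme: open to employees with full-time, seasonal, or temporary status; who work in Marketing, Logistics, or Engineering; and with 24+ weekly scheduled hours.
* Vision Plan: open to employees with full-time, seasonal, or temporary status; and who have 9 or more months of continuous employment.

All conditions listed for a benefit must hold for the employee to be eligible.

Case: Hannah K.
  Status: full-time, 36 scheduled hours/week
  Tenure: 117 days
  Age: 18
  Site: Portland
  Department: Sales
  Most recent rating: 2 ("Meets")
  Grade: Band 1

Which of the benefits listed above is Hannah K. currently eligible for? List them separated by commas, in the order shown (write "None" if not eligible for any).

Commuter Stipend

Long-Term Disability — service 117 days < 26 weeks (≈182 days) ✗ → not eligible.
Bereavement Leave — status full-time ✓; service 117 days ≥ 90 days ✓; rating 2 < 3 ✗ → not eligible.
Adoption Assistance — service 117 days ≥ 8 weeks (≈56 days) ✓; site Portland ✗ (not Reno or Leeds) → not eligible.
Commuter Stipend — service 117 days ≥ 3 months (≈90 days) ✓; age 18 ≥ 18 ✓ → eligible.
Pension Scheme — status full-time ✓; dept Sales ✗ → not eligible.
Vision Plan — status full-time ✓; service 117 days < 9 months (≈270 days) ✗ → not eligible.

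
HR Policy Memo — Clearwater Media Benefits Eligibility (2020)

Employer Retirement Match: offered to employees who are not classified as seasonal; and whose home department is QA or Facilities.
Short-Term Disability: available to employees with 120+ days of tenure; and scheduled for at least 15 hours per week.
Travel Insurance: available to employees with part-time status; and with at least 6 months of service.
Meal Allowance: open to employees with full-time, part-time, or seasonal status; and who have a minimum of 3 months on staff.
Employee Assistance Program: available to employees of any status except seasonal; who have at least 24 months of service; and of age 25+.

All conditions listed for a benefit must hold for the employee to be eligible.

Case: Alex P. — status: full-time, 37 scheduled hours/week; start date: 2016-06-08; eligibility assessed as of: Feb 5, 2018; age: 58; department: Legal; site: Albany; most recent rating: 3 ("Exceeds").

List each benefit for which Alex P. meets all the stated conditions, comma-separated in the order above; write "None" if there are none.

Service from 2016-06-08 to Feb 5, 2018: 607 days.
Employer Retirement Match — status full-time ✓ (not excluded); dept Legal ✗ → not eligible.
Short-Term Disability — service 607 days ≥ 120 days ✓; 37 hrs/wk ≥ 15 ✓ → eligible.
Travel Insurance — status full-time ✗ (requires part-time) → not eligible.
Meal Allowance — status full-time ✓; service 607 days ≥ 3 months (≈90 days) ✓ → eligible.
Employee Assistance Program — status full-time ✓ (not excluded); service 607 days < 24 months (≈720 days) ✗ → not eligible.

Short-Term Disability, Meal Allowance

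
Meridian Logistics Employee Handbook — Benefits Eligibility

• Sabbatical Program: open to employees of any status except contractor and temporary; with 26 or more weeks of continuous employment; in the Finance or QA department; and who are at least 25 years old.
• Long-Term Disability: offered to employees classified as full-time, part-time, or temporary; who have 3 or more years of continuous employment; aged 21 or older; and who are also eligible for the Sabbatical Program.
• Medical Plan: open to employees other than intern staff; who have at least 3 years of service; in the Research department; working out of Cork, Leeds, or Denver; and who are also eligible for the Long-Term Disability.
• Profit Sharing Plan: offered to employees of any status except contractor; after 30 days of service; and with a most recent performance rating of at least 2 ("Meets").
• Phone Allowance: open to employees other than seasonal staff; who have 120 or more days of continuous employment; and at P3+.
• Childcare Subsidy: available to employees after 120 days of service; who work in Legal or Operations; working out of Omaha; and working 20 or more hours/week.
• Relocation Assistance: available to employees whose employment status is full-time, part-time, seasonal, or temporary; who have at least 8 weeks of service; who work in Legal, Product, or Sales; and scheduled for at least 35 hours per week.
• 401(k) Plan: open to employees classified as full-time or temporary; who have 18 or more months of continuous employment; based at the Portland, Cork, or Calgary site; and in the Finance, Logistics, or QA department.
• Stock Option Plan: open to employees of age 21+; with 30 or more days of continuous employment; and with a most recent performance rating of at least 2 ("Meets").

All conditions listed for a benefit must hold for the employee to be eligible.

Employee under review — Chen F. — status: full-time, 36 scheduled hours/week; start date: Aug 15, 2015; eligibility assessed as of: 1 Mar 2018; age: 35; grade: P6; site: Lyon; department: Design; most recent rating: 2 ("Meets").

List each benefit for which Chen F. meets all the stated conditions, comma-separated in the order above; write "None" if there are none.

Profit Sharing Plan, Phone Allowance, Stock Option Plan

Service from Aug 15, 2015 to 1 Mar 2018: 929 days.
Sabbatical Program — status full-time ✓ (not excluded); service 929 days ≥ 26 weeks (≈182 days) ✓; dept Design ✗ → not eligible.
Long-Term Disability — status full-time ✓; service 929 days < 3 years (≈1095 days) ✗ → not eligible.
Medical Plan — status full-time ✓ (not excluded); service 929 days < 3 years (≈1095 days) ✗ → not eligible.
Profit Sharing Plan — status full-time ✓ (not excluded); service 929 days ≥ 30 days ✓; rating 2 ≥ 2 ✓ → eligible.
Phone Allowance — status full-time ✓ (not excluded); service 929 days ≥ 120 days ✓; grade P6 ≥ P3 ✓ → eligible.
Childcare Subsidy — service 929 days ≥ 120 days ✓; dept Design ✗ → not eligible.
Relocation Assistance — status full-time ✓; service 929 days ≥ 8 weeks (≈56 days) ✓; dept Design ✗ → not eligible.
401(k) Plan — status full-time ✓; service 929 days ≥ 18 months (≈540 days) ✓; site Lyon ✗ (not Portland, Cork, or Calgary) → not eligible.
Stock Option Plan — age 35 ≥ 21 ✓; service 929 days ≥ 30 days ✓; rating 2 ≥ 2 ✓ → eligible.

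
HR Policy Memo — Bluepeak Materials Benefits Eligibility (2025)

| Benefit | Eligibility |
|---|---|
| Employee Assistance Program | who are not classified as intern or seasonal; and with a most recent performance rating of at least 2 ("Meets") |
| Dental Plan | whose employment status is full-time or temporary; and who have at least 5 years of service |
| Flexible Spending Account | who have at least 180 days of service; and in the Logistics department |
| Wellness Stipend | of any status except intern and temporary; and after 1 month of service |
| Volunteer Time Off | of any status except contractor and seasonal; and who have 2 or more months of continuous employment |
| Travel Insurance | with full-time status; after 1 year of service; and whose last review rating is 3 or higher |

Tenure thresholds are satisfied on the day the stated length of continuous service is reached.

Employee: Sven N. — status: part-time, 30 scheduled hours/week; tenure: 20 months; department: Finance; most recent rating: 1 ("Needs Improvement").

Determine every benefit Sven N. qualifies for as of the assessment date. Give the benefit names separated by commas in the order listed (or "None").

Employee Assistance Program — status part-time ✓ (not excluded); rating 1 < 2 ✗ → not eligible.
Dental Plan — status part-time ✗ (requires full-time or temporary) → not eligible.
Flexible Spending Account — service 20 months ≥ 180 days ✓; dept Finance ✗ → not eligible.
Wellness Stipend — status part-time ✓ (not excluded); service 20 months ≥ 1 month ✓ → eligible.
Volunteer Time Off — status part-time ✓ (not excluded); service 20 months ≥ 2 months ✓ → eligible.
Travel Insurance — status part-time ✗ (requires full-time) → not eligible.

Wellness Stipend, Volunteer Time Off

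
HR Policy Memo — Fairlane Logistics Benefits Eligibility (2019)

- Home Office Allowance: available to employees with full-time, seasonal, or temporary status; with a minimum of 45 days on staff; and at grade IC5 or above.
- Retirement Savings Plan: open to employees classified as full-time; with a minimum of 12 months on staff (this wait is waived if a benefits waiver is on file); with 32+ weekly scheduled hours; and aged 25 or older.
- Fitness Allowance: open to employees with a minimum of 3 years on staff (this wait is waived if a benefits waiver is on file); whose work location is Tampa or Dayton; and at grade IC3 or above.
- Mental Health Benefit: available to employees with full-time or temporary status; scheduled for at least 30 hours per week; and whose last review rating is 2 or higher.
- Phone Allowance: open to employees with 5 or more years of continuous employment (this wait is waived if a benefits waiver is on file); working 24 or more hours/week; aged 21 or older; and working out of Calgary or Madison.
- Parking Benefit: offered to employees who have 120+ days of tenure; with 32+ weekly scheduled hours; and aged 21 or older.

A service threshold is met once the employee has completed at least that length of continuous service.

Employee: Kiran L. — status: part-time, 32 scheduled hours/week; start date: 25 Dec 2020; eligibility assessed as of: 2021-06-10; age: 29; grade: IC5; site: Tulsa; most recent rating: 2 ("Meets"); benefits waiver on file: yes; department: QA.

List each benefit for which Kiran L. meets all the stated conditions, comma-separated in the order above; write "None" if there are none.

Service from 25 Dec 2020 to 2021-06-10: 167 days.
Home Office Allowance — status part-time ✗ (requires full-time, seasonal, or temporary) → not eligible.
Retirement Savings Plan — status part-time ✗ (requires full-time) → not eligible.
Fitness Allowance — benefits waiver on file ✓; site Tulsa ✗ (not Tampa or Dayton) → not eligible.
Mental Health Benefit — status part-time ✗ (requires full-time or temporary) → not eligible.
Phone Allowance — benefits waiver on file ✓; 32 hrs/wk ≥ 24 ✓; age 29 ≥ 21 ✓; site Tulsa ✗ (not Calgary or Madison) → not eligible.
Parking Benefit — service 167 days ≥ 120 days ✓; 32 hrs/wk ≥ 32 ✓; age 29 ≥ 21 ✓ → eligible.

Parking Benefit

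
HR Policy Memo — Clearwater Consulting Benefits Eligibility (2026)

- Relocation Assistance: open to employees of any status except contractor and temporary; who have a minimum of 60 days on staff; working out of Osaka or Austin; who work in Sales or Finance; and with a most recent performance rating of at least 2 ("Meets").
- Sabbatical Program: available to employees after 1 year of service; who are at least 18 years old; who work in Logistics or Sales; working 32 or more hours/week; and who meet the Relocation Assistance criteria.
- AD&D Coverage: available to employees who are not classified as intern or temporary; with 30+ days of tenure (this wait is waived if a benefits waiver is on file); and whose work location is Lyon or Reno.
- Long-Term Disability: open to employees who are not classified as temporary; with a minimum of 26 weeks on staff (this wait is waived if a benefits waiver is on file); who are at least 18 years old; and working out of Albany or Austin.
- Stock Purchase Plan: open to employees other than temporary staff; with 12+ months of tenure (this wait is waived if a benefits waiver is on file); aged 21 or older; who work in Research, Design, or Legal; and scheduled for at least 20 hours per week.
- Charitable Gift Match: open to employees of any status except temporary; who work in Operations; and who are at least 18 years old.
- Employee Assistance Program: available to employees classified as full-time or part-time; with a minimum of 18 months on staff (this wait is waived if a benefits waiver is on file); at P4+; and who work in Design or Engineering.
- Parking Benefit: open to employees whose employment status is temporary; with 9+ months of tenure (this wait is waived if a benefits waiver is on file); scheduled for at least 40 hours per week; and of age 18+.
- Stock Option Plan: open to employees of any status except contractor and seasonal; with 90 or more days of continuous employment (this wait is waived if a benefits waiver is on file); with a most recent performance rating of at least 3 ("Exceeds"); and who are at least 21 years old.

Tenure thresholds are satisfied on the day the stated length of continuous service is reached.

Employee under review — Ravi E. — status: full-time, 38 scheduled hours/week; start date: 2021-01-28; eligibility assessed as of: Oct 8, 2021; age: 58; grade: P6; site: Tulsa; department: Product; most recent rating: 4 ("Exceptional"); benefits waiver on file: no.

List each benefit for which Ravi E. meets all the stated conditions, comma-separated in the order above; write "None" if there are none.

Stock Option Plan

Service from 2021-01-28 to Oct 8, 2021: 253 days.
Relocation Assistance — status full-time ✓ (not excluded); service 253 days ≥ 60 days ✓; site Tulsa ✗ (not Osaka or Austin) → not eligible.
Sabbatical Program — service 253 days < 1 year (≈365 days) ✗ → not eligible.
AD&D Coverage — status full-time ✓ (not excluded); no waiver, service 253 days ≥ 30 days ✓; site Tulsa ✗ (not Lyon or Reno) → not eligible.
Long-Term Disability — status full-time ✓ (not excluded); no waiver, service 253 days ≥ 26 weeks (≈182 days) ✓; age 58 ≥ 18 ✓; site Tulsa ✗ (not Albany or Austin) → not eligible.
Stock Purchase Plan — status full-time ✓ (not excluded); no waiver, service 253 days < 12 months (≈360 days) ✗ → not eligible.
Charitable Gift Match — status full-time ✓ (not excluded); dept Product ✗ → not eligible.
Employee Assistance Program — status full-time ✓; no waiver, service 253 days < 18 months (≈540 days) ✗ → not eligible.
Parking Benefit — status full-time ✗ (requires temporary) → not eligible.
Stock Option Plan — status full-time ✓ (not excluded); no waiver, service 253 days ≥ 90 days ✓; rating 4 ≥ 3 ✓; age 58 ≥ 21 ✓ → eligible.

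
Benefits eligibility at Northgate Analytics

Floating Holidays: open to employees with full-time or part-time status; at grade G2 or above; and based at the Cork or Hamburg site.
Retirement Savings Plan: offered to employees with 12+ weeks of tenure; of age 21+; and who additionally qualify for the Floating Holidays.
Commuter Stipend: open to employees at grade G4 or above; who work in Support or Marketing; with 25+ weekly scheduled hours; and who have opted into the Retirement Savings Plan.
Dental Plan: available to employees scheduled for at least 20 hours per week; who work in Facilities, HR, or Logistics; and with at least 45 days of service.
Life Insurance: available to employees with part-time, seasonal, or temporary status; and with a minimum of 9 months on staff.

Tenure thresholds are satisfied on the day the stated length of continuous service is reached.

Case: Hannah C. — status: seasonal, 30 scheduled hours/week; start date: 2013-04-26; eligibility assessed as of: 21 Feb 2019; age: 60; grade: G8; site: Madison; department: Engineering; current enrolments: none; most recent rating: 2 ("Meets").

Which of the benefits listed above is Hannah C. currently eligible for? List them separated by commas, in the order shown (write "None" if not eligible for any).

Service from 2013-04-26 to 21 Feb 2019: 2127 days.
Floating Holidays — status seasonal ✗ (requires full-time or part-time) → not eligible.
Retirement Savings Plan — service 2127 days ≥ 12 weeks (≈84 days) ✓; age 60 ≥ 21 ✓; not eligible for Floating Holidays ✗ → not eligible.
Commuter Stipend — grade G8 ≥ G4 ✓; dept Engineering ✗ → not eligible.
Dental Plan — 30 hrs/wk ≥ 20 ✓; dept Engineering ✗ → not eligible.
Life Insurance — status seasonal ✓; service 2127 days ≥ 9 months (≈270 days) ✓ → eligible.

Life Insurance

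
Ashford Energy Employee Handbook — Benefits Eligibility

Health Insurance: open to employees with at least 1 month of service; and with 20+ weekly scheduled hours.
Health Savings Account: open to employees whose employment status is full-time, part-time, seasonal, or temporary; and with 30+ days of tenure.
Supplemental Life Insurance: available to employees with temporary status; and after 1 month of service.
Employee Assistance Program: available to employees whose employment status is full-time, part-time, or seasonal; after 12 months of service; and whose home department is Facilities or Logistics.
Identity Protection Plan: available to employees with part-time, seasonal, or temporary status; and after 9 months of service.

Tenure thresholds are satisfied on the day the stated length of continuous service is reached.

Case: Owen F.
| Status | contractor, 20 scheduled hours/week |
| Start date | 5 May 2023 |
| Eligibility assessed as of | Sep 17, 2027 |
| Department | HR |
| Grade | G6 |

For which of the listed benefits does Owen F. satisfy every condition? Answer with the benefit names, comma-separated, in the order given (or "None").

Health Insurance

Service from 5 May 2023 to Sep 17, 2027: 1596 days.
Health Insurance — service 1596 days ≥ 1 month (≈30 days) ✓; 20 hrs/wk ≥ 20 ✓ → eligible.
Health Savings Account — status contractor ✗ (requires full-time, part-time, seasonal, or temporary) → not eligible.
Supplemental Life Insurance — status contractor ✗ (requires temporary) → not eligible.
Employee Assistance Program — status contractor ✗ (requires full-time, part-time, or seasonal) → not eligible.
Identity Protection Plan — status contractor ✗ (requires part-time, seasonal, or temporary) → not eligible.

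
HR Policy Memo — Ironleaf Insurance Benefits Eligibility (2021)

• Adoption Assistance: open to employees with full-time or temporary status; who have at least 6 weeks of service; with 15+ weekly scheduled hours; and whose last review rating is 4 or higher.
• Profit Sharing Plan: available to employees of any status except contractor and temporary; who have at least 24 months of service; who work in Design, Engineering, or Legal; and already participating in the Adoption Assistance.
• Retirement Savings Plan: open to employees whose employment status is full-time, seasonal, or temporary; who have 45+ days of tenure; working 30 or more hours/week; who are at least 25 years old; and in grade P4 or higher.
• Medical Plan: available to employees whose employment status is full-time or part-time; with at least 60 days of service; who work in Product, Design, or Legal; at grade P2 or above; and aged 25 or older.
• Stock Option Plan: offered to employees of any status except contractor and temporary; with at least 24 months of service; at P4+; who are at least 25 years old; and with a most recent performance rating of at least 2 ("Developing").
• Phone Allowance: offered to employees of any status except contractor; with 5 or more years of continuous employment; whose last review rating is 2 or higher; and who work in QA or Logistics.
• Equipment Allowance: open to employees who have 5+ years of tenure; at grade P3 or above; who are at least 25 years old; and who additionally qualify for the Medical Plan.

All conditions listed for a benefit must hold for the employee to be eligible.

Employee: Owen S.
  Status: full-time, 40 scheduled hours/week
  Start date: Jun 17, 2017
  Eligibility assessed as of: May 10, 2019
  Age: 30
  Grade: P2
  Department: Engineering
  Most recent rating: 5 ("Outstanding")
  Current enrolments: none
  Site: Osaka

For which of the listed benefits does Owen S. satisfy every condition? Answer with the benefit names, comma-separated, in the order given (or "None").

Service from Jun 17, 2017 to May 10, 2019: 692 days.
Adoption Assistance — status full-time ✓; service 692 days ≥ 6 weeks (≈42 days) ✓; 40 hrs/wk ≥ 15 ✓; rating 5 ≥ 4 ✓ → eligible.
Profit Sharing Plan — status full-time ✓ (not excluded); service 692 days < 24 months (≈720 days) ✗ → not eligible.
Retirement Savings Plan — status full-time ✓; service 692 days ≥ 45 days ✓; 40 hrs/wk ≥ 30 ✓; age 30 ≥ 25 ✓; grade P2 < P4 ✗ → not eligible.
Medical Plan — status full-time ✓; service 692 days ≥ 60 days ✓; dept Engineering ✗ → not eligible.
Stock Option Plan — status full-time ✓ (not excluded); service 692 days < 24 months (≈720 days) ✗ → not eligible.
Phone Allowance — status full-time ✓ (not excluded); service 692 days < 5 years (≈1825 days) ✗ → not eligible.
Equipment Allowance — service 692 days < 5 years (≈1825 days) ✗ → not eligible.

Adoption Assistance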